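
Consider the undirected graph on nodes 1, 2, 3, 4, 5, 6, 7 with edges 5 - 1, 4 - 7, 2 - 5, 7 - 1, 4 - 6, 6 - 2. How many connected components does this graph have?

2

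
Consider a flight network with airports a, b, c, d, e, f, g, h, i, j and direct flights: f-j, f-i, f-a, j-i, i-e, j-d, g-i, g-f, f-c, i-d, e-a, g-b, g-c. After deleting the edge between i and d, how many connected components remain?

2

i and d are still connected via i-j-d, so the component count stays at 2.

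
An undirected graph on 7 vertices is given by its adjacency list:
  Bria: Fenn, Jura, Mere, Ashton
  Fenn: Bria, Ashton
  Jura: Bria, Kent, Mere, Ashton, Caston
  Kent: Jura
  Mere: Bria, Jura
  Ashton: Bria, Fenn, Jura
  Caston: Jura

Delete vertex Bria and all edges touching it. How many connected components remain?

With Bria gone, the remaining components are: {Fenn, Jura, Kent, Mere, Ashton, Caston}.
That is 1 component.

1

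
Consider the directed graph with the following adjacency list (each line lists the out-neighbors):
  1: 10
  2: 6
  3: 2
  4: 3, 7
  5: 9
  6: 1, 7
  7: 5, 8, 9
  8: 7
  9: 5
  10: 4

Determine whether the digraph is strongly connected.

No

There is no directed path from 5 to 1, so the graph is not strongly connected.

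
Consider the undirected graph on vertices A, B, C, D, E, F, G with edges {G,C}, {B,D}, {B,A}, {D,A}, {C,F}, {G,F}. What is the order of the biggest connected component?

E is isolated — a component by itself.
Starting from A we can reach A, B, D. That is one component of size 3.
Starting from C we can reach C, F, G. That is one component of size 3.
The largest has 3 vertices.

3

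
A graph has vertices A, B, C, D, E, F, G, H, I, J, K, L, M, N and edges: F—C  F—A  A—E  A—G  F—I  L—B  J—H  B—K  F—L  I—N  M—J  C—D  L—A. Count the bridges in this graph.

The edges on the cycle F-L-A-F are not bridges since each lies on that cycle.
But removing L—B disconnects L from B; removing M—J disconnects M from J; removing A—G disconnects A from G; removing F—C disconnects F from C — these are bridges.
In total 10 edges are bridges.

10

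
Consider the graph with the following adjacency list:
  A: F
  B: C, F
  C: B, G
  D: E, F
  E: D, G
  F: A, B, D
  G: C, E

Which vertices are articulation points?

F

Removing F increases the component count from 1 to 2, so F is a cut vertex.
By contrast removing G leaves 1 component; it is not a cut vertex. No other vertex is a cut vertex either.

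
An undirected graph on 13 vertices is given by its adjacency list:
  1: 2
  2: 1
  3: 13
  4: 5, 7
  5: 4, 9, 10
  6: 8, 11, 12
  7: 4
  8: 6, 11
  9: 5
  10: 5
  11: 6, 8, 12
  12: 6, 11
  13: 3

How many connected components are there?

4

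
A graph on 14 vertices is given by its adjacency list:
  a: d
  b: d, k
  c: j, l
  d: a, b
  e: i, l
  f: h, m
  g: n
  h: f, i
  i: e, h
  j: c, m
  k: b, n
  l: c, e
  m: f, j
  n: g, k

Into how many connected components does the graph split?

Starting from a we can reach a, b, d, g, k, n. That is one component of size 6.
Starting from c we can reach c, e, f, h, i, j, l, m. That is one component of size 8.
Total: 2 components.

2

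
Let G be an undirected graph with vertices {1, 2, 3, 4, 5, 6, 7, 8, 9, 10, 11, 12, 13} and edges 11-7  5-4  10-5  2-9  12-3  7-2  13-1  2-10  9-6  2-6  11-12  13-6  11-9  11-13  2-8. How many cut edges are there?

7

The edges on the cycle 11-7-2-6-9-11 are not bridges since each lies on that cycle.
But removing 5-4 disconnects 5 from 4; removing 5-10 disconnects 5 from 10; removing 13-1 disconnects 13 from 1; removing 12-3 disconnects 12 from 3 — these are bridges.
In total 7 edges are bridges.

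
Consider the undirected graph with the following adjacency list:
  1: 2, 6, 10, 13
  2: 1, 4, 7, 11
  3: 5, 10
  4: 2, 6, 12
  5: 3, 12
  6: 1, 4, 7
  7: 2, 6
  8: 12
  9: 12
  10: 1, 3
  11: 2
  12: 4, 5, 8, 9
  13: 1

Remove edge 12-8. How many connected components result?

2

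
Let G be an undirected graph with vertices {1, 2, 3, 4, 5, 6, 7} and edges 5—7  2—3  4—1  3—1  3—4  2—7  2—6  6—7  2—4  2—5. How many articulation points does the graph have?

1

Removing 2 increases the component count from 1 to 2, so 2 is a cut vertex.
By contrast removing 5 leaves 1 component; it is not a cut vertex. No other vertex is a cut vertex either.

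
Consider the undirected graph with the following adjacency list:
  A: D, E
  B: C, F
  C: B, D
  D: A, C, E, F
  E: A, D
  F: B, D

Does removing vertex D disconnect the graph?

Yes

Deleting D raises the number of components from 1 to 2, so D is a cut vertex.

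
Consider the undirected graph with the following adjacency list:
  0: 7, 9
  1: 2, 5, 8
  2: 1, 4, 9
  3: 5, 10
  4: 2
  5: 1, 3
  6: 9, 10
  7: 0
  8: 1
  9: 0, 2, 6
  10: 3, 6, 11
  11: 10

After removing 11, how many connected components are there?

1

With 11 gone, the remaining components are: {0, 1, 2, 3, 4, 5, 6, 7, 8, 9, 10}.
That is 1 component.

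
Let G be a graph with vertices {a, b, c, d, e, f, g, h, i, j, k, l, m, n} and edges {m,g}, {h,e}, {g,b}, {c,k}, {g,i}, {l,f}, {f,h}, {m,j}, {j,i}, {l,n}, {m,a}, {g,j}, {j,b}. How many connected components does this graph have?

4

d is isolated — a component by itself.
Starting from c we can reach c, k. That is one component of size 2.
Starting from e we can reach e, f, h, l, n. That is one component of size 5.
Starting from a we can reach a, b, g, i, j, m. That is one component of size 6.
Total: 4 components.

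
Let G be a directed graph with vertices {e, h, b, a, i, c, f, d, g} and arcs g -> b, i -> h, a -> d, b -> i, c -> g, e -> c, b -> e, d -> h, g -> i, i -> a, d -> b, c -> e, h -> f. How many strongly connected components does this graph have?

3

{a, b, c, d, e, g, i} are all mutually reachable — one SCC of size 7.
{f} is an SCC by itself.
{h} is an SCC by itself.
That gives 3 strongly connected components.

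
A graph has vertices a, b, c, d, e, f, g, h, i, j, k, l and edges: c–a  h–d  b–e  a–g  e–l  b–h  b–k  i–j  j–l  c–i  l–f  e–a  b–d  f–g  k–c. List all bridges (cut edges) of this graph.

The edges on the cycle b-h-d-b are not bridges since each lies on that cycle.
Every edge lies on some cycle, so there are no bridges.

none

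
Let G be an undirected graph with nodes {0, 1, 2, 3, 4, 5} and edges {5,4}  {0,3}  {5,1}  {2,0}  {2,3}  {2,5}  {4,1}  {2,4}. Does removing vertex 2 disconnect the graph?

Deleting 2 raises the number of components from 1 to 2, so 2 is a cut vertex.

Yes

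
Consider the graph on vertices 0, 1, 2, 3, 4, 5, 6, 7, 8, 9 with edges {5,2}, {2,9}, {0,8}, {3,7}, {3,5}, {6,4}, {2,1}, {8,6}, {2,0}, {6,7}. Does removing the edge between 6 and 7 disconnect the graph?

No

After removing 6–7, the path 6-8-0-2-5-3-7 still connects them, so the edge is not a bridge.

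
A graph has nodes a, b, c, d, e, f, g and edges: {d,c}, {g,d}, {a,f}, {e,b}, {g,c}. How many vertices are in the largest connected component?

Starting from b we can reach b, e. That is one component of size 2.
Starting from a we can reach a, f. That is one component of size 2.
Starting from c we can reach c, d, g. That is one component of size 3.
The largest has 3 vertices.

3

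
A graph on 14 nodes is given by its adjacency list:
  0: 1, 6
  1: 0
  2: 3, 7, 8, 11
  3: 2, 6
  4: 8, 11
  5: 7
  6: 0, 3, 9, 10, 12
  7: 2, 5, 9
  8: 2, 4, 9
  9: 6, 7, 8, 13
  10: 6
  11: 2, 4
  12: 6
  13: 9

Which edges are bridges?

0-1, 0-6, 10-6, 12-6, 13-9, 5-7

The edges on the cycle 6-9-8-4-11-2-3-6 are not bridges since each lies on that cycle.
But removing 6-0 disconnects 6 from 0; removing 0-1 disconnects 0 from 1; removing 7-5 disconnects 7 from 5; removing 6-12 disconnects 6 from 12 — these are bridges.
In total 6 edges are bridges.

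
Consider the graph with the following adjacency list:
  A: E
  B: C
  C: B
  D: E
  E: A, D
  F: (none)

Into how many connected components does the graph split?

3

F is isolated — a component by itself.
Starting from B we can reach B, C. That is one component of size 2.
Starting from A we can reach A, D, E. That is one component of size 3.
Total: 3 components.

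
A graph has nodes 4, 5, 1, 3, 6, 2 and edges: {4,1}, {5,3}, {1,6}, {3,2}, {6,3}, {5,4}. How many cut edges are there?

The edges on the cycle 5-4-1-6-3-5 are not bridges since each lies on that cycle.
But removing 3—2 disconnects 3 from 2 — this is a bridge.

1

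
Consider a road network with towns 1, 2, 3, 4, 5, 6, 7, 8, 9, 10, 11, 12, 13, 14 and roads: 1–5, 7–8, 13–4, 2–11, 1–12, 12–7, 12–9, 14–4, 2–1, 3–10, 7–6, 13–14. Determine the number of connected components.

Starting from 3 we can reach 3, 10. That is one component of size 2.
Starting from 4 we can reach 4, 13, 14. That is one component of size 3.
Starting from 1 we can reach 1, 2, 5, 6, 7, 8, 9, 11, 12. That is one component of size 9.
Total: 3 components.

3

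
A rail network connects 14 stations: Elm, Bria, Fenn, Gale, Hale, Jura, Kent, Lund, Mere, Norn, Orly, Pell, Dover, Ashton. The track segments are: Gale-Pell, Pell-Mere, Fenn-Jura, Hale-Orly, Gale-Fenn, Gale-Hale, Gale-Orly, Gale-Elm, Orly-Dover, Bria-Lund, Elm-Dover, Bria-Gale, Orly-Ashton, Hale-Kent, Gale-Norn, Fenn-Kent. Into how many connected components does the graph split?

1

Starting from Elm we can reach Elm, Bria, Fenn, Gale, Hale, Jura, Kent, Lund, Mere, Norn, Orly, Pell, Dover, Ashton. That is one component of size 14.
Total: 1 component.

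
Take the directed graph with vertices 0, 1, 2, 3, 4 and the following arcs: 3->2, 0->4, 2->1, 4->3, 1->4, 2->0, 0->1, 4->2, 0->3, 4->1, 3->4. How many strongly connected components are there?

{0, 1, 2, 3, 4} are all mutually reachable — one SCC of size 5.
That gives 1 strongly connected component.

1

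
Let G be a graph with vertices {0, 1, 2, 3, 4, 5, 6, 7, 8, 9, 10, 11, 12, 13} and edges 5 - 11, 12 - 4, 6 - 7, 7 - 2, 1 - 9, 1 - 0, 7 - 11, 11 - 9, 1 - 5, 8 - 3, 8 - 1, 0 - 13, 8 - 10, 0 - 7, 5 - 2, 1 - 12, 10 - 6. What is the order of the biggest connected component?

Starting from 0 we can reach 0, 1, 2, 3, 4, 5, 6, 7, 8, 9, 10, 11, 12, 13. That is one component of size 14.
The largest has 14 vertices.

14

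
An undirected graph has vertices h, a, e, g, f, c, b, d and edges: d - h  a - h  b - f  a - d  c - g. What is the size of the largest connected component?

3

e is isolated — a component by itself.
Starting from b we can reach b, f. That is one component of size 2.
Starting from c we can reach c, g. That is one component of size 2.
Starting from a we can reach a, d, h. That is one component of size 3.
The largest has 3 vertices.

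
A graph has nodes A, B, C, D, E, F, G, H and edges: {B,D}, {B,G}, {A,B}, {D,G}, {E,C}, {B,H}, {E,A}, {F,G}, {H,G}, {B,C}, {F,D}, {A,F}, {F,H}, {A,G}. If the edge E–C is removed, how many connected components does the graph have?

1

E and C are still connected via E-A-B-C, so the component count stays at 1.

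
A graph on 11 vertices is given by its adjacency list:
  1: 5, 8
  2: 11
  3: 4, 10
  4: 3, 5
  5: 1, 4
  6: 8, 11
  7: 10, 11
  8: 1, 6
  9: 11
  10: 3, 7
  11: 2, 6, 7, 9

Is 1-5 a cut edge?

After removing 1-5, the path 1-8-6-11-7-10-3-4-5 still connects them, so the edge is not a bridge.

No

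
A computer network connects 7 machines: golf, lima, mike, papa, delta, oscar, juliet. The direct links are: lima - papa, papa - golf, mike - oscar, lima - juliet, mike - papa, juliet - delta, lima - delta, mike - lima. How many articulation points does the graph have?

Removing lima increases the component count from 1 to 2, so lima is a cut vertex.
Removing mike increases the component count from 1 to 2, so mike is a cut vertex.
Removing papa increases the component count from 1 to 2, so papa is a cut vertex.
By contrast removing delta leaves 1 component; it is not a cut vertex. No other vertex is a cut vertex either.

3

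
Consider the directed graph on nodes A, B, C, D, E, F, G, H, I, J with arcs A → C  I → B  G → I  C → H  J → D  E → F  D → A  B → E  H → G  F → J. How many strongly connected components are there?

{A, B, C, D, E, F, G, H, I, J} are all mutually reachable — one SCC of size 10.
That gives 1 strongly connected component.

1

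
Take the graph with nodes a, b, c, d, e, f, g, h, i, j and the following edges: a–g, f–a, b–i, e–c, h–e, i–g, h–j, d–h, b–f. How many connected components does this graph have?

Starting from c we can reach c, d, e, h, j. That is one component of size 5.
Starting from a we can reach a, b, f, g, i. That is one component of size 5.
Total: 2 components.

2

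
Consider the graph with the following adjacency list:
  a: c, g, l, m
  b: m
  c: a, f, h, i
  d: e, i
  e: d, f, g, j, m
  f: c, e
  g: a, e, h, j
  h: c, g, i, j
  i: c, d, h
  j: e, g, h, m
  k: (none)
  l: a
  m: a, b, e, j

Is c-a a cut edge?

After removing c-a, the path c-h-g-a still connects them, so the edge is not a bridge.

No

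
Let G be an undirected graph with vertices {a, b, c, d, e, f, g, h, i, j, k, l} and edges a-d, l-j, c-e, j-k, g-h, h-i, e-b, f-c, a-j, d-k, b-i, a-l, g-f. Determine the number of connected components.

2

Starting from a we can reach a, d, j, k, l. That is one component of size 5.
Starting from b we can reach b, c, e, f, g, h, i. That is one component of size 7.
Total: 2 components.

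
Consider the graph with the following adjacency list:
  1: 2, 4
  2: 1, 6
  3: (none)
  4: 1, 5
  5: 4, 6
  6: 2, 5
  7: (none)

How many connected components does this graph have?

3

7 is isolated — a component by itself.
3 is isolated — a component by itself.
Starting from 1 we can reach 1, 2, 4, 5, 6. That is one component of size 5.
Total: 3 components.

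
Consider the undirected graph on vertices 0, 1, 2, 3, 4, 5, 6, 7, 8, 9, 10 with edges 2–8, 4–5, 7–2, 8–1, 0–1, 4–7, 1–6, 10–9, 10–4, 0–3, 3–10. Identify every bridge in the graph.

The edges on the cycle 0-3-10-4-7-2-8-1-0 are not bridges since each lies on that cycle.
But removing 9–10 disconnects 9 from 10; removing 5–4 disconnects 5 from 4; removing 6–1 disconnects 6 from 1 — these are bridges.

1-6, 10-9, 4-5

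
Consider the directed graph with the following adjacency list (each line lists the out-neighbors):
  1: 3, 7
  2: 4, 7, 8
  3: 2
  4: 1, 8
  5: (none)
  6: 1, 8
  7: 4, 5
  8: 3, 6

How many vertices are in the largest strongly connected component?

7

{1, 2, 3, 4, 6, 7, 8} are all mutually reachable — one SCC of size 7.
{5} is an SCC by itself.
The largest has 7 vertices.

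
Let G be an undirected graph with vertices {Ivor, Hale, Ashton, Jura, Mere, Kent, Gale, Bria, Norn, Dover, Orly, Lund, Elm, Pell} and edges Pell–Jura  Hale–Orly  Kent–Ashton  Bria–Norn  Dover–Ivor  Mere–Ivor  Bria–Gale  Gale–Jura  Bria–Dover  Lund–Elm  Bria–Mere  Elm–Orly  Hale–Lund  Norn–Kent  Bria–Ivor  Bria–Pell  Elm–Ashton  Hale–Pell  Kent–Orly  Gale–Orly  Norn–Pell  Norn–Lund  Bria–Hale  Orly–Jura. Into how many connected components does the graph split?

Starting from Elm we can reach Elm, Bria, Gale, Hale, Ivor, Jura, Kent, Lund, Mere, Norn, Orly, Pell, Dover, Ashton. That is one component of size 14.
Total: 1 component.

1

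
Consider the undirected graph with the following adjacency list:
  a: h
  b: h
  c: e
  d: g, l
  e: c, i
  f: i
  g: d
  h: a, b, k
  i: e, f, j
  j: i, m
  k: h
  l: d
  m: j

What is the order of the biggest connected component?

Starting from d we can reach d, g, l. That is one component of size 3.
Starting from a we can reach a, b, h, k. That is one component of size 4.
Starting from c we can reach c, e, f, i, j, m. That is one component of size 6.
The largest has 6 vertices.

6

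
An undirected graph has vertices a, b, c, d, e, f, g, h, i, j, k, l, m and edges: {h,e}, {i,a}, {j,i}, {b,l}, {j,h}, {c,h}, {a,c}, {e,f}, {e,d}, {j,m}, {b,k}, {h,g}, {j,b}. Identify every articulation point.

Removing b increases the component count from 1 to 3, so b is a cut vertex.
Removing e increases the component count from 1 to 3, so e is a cut vertex.
Removing h increases the component count from 1 to 3, so h is a cut vertex.
Likewise j is a cut vertex.
By contrast removing d leaves 1 component; it is not a cut vertex. No other vertex is a cut vertex either.

b, e, h, j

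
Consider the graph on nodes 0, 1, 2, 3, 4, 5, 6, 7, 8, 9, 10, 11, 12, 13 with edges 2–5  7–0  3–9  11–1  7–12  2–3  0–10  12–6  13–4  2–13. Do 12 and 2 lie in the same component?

The component containing 12 is {0, 6, 7, 10, 12}, and 2 is not in it.

No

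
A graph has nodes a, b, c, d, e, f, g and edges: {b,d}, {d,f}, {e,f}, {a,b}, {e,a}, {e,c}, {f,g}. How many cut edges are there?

The edges on the cycle e-a-b-d-f-e are not bridges since each lies on that cycle.
But removing f-g disconnects f from g; removing e-c disconnects e from c — these are bridges.
That makes 2 bridges.

2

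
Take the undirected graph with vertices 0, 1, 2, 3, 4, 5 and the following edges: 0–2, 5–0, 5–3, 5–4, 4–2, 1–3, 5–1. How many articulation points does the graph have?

Removing 5 increases the component count from 1 to 2, so 5 is a cut vertex.
By contrast removing 4 leaves 1 component; it is not a cut vertex. No other vertex is a cut vertex either.

1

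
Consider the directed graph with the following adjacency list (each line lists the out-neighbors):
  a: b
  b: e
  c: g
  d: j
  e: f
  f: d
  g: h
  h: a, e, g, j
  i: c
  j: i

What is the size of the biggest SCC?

10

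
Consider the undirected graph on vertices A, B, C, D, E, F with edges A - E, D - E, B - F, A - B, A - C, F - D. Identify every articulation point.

A

Removing A increases the component count from 1 to 2, so A is a cut vertex.
By contrast removing C leaves 1 component; it is not a cut vertex. No other vertex is a cut vertex either.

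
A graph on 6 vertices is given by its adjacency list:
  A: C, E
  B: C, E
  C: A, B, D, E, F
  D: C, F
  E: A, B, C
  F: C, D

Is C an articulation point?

Yes

Deleting C raises the number of components from 1 to 2, so C is a cut vertex.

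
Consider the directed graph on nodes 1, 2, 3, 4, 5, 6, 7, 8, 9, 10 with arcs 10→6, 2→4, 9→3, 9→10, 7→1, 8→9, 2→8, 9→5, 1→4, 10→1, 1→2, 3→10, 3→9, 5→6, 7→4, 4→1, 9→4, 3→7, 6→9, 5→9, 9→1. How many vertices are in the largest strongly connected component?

{1, 2, 3, 4, 5, 6, 7, 8, 9, 10} are all mutually reachable — one SCC of size 10.
The largest has 10 vertices.

10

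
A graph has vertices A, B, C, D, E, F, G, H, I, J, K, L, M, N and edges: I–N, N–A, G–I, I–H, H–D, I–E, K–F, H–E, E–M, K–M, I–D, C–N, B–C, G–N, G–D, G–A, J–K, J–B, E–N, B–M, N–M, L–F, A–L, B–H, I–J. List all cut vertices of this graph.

Removing E, for instance, still leaves 1 component. No single vertex removal increases the component count — the graph has no articulation points.

none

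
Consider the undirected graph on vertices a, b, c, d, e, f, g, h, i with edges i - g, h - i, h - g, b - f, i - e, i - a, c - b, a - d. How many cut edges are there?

The edges on the cycle h-i-g-h are not bridges since each lies on that cycle.
But removing i - e disconnects i from e; removing c - b disconnects c from b; removing f - b disconnects f from b; removing a - d disconnects a from d — these are bridges.
In total 5 edges are bridges.

5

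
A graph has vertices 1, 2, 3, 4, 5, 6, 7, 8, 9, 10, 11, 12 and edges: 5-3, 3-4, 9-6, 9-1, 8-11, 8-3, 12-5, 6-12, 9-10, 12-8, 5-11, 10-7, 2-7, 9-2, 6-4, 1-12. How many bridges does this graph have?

0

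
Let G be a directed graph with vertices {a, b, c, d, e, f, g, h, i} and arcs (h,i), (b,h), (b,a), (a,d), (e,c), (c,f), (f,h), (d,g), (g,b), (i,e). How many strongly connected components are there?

2

{c, e, f, h, i} are all mutually reachable — one SCC of size 5.
{a, b, d, g} are all mutually reachable — one SCC of size 4.
That gives 2 strongly connected components.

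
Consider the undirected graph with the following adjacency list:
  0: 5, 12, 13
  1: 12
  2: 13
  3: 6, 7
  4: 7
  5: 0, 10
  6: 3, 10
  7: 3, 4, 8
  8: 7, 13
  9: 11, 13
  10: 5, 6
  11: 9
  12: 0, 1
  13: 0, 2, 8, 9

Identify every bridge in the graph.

0-12, 1-12, 11-9, 13-2, 13-9, 4-7

The edges on the cycle 3-7-8-13-0-5-10-6-3 are not bridges since each lies on that cycle.
But removing 12-1 disconnects 12 from 1; removing 9-13 disconnects 9 from 13; removing 2-13 disconnects 2 from 13; removing 9-11 disconnects 9 from 11 — these are bridges.
In total 6 edges are bridges.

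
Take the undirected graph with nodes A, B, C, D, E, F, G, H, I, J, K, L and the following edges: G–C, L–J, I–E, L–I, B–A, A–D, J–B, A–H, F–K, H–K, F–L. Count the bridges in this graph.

The edges on the cycle F-L-J-B-A-H-K-F are not bridges since each lies on that cycle.
But removing I–E disconnects I from E; removing I–L disconnects I from L; removing G–C disconnects G from C; removing A–D disconnects A from D — these are bridges.
That makes 4 bridges.

4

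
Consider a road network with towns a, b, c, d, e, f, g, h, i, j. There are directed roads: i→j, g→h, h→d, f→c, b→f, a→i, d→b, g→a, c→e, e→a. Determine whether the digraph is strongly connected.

There is no directed path from c to b, so the graph is not strongly connected.

No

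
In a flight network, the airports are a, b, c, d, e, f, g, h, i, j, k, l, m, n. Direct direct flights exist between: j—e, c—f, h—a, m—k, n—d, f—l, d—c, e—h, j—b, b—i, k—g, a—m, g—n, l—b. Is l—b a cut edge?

No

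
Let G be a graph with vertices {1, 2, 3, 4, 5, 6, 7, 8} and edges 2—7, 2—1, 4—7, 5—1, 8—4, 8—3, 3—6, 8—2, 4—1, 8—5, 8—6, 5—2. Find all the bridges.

The edges on the cycle 8-3-6-8 are not bridges since each lies on that cycle.
Every edge lies on some cycle, so there are no bridges.

none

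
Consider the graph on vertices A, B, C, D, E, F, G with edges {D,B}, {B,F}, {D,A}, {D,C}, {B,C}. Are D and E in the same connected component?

The component containing D is {A, B, C, D, F}, and E is not in it.

No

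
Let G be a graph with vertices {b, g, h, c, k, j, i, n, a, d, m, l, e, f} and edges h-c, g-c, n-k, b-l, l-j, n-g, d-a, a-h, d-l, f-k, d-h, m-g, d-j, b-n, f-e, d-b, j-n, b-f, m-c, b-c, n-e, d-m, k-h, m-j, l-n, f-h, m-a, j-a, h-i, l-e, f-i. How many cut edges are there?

The edges on the cycle d-m-j-n-b-d are not bridges since each lies on that cycle.
Every edge lies on some cycle, so there are no bridges.

0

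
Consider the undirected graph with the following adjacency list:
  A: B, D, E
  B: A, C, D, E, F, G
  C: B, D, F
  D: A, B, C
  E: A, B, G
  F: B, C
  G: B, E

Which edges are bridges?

none

The edges on the cycle B-F-C-B are not bridges since each lies on that cycle.
Every edge lies on some cycle, so there are no bridges.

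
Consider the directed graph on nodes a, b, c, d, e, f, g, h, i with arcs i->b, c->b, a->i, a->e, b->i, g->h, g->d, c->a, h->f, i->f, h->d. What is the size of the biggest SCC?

2

{b, i} are all mutually reachable — one SCC of size 2.
{g} is an SCC by itself.
{c} is an SCC by itself.
{d} is an SCC by itself.
{a} is an SCC by itself.
(and 3 more singleton SCCs)
The largest has 2 vertices.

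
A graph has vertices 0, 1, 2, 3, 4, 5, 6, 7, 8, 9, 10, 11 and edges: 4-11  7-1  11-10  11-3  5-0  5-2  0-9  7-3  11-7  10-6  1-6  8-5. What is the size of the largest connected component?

Starting from 0 we can reach 0, 2, 5, 8, 9. That is one component of size 5.
Starting from 1 we can reach 1, 3, 4, 6, 7, 10, 11. That is one component of size 7.
The largest has 7 vertices.

7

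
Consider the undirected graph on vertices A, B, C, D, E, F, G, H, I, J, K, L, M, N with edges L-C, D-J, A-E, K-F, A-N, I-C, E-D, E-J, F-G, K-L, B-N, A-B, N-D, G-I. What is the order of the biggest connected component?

H is isolated — a component by itself.
M is isolated — a component by itself.
Starting from C we can reach C, F, G, I, K, L. That is one component of size 6.
Starting from A we can reach A, B, D, E, J, N. That is one component of size 6.
The largest has 6 vertices.

6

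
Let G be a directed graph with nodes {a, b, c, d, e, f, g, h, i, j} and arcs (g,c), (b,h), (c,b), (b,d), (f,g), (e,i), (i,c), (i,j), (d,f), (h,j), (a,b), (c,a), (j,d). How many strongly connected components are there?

3

{a, b, c, d, f, g, h, j} are all mutually reachable — one SCC of size 8.
{i} is an SCC by itself.
{e} is an SCC by itself.
That gives 3 strongly connected components.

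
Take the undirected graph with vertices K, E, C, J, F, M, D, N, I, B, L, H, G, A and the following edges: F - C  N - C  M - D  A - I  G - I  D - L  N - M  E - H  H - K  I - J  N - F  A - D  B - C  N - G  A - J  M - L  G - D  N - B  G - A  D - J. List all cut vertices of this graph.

Removing H increases the component count from 2 to 3, so H is a cut vertex.
Removing N increases the component count from 2 to 3, so N is a cut vertex.
By contrast removing F leaves 2 components; it is not a cut vertex. No other vertex is a cut vertex either.

H, N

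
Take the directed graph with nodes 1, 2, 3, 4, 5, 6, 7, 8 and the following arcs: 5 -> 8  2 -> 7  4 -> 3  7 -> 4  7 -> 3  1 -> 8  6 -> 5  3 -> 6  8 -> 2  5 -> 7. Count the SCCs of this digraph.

2

{2, 3, 4, 5, 6, 7, 8} are all mutually reachable — one SCC of size 7.
{1} is an SCC by itself.
That gives 2 strongly connected components.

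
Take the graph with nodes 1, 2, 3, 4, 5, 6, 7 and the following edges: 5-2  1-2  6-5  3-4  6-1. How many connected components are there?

7 is isolated — a component by itself.
Starting from 3 we can reach 3, 4. That is one component of size 2.
Starting from 1 we can reach 1, 2, 5, 6. That is one component of size 4.
Total: 3 components.

3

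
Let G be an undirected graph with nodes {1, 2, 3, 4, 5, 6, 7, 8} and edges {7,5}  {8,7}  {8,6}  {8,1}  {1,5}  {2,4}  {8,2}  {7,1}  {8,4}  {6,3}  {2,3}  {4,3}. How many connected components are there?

Starting from 1 we can reach 1, 2, 3, 4, 5, 6, 7, 8. That is one component of size 8.
Total: 1 component.

1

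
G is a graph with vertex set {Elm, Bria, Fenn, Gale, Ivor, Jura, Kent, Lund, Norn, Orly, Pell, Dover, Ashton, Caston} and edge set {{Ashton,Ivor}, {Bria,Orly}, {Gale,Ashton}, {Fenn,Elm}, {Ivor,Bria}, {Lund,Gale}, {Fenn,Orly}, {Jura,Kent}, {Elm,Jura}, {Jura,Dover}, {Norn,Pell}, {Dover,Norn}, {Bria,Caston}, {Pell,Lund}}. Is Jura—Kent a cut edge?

Removing Jura—Kent leaves no path between Jura and Kent: the component count goes from 1 to 2. So it is a bridge.

Yes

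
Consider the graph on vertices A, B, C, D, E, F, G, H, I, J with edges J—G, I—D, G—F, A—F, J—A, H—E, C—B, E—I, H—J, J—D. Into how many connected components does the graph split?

Starting from B we can reach B, C. That is one component of size 2.
Starting from A we can reach A, D, E, F, G, H, I, J. That is one component of size 8.
Total: 2 components.

2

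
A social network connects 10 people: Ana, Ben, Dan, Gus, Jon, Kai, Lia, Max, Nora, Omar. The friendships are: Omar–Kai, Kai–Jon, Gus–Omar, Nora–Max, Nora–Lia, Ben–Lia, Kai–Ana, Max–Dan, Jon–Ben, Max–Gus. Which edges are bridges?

Ana-Kai, Dan-Max

The edges on the cycle Nora-Max-Gus-Omar-Kai-Jon-Ben-Lia-Nora are not bridges since each lies on that cycle.
But removing Ana–Kai disconnects Ana from Kai; removing Dan–Max disconnects Dan from Max — these are bridges.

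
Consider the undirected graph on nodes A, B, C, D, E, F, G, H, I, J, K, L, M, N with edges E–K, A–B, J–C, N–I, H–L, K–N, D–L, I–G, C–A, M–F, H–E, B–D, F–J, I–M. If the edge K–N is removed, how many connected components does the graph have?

K and N are still connected via K-E-H-L-D-B-A-C-J-F-M-I-N, so the component count stays at 1.

1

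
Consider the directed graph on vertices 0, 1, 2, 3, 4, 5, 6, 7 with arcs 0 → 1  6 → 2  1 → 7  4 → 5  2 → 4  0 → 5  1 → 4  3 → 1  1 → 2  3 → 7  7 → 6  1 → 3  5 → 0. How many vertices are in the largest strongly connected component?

{0, 1, 2, 3, 4, 5, 6, 7} are all mutually reachable — one SCC of size 8.
The largest has 8 vertices.

8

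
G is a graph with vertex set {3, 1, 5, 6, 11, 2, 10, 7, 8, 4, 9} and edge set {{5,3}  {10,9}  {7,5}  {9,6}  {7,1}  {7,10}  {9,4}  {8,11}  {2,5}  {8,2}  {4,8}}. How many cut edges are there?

4

The edges on the cycle 7-10-9-4-8-2-5-7 are not bridges since each lies on that cycle.
But removing 3-5 disconnects 3 from 5; removing 6-9 disconnects 6 from 9; removing 8-11 disconnects 8 from 11; removing 7-1 disconnects 7 from 1 — these are bridges.
That makes 4 bridges.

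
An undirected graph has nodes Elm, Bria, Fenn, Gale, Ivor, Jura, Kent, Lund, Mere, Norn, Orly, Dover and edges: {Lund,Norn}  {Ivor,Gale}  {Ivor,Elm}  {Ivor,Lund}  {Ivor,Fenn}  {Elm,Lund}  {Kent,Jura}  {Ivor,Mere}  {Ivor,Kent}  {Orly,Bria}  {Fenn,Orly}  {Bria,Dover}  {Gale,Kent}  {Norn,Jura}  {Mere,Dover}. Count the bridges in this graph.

The edges on the cycle Ivor-Fenn-Orly-Bria-Dover-Mere-Ivor are not bridges since each lies on that cycle.
Every edge lies on some cycle, so there are no bridges.

0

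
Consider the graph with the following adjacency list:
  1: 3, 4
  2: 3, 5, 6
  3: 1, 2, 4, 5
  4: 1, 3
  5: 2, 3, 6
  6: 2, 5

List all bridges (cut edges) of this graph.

none

The edges on the cycle 3-4-1-3 are not bridges since each lies on that cycle.
Every edge lies on some cycle, so there are no bridges.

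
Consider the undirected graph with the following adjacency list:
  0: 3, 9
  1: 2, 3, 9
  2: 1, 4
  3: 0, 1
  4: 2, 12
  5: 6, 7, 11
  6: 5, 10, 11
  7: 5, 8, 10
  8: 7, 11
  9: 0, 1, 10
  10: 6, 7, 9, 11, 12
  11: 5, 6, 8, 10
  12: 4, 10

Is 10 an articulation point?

Yes

Deleting 10 raises the number of components from 1 to 2, so 10 is a cut vertex.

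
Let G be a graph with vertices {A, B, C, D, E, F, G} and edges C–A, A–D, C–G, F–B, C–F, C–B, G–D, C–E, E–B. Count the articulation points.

Removing C increases the component count from 1 to 2, so C is a cut vertex.
By contrast removing B leaves 1 component; it is not a cut vertex. No other vertex is a cut vertex either.

1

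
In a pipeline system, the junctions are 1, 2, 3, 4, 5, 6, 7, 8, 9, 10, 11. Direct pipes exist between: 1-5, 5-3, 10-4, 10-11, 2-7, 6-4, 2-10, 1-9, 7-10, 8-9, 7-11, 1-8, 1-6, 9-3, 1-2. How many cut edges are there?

The edges on the cycle 1-8-9-1 are not bridges since each lies on that cycle.
Every edge lies on some cycle, so there are no bridges.

0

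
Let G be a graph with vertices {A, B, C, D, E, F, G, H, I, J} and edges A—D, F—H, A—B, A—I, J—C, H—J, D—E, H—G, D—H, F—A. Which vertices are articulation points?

Removing A increases the component count from 1 to 3, so A is a cut vertex.
Removing D increases the component count from 1 to 2, so D is a cut vertex.
Removing H increases the component count from 1 to 3, so H is a cut vertex.
Likewise J is a cut vertex.
By contrast removing G leaves 1 component; it is not a cut vertex. No other vertex is a cut vertex either.

A, D, H, J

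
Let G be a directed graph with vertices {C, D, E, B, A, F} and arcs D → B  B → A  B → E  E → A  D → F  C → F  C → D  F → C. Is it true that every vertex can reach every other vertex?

There is no directed path from B to C, so the graph is not strongly connected.

No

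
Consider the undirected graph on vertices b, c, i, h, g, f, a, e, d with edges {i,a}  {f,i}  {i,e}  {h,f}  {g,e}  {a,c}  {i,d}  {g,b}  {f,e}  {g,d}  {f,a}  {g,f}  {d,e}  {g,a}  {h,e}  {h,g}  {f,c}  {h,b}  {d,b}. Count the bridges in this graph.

The edges on the cycle f-i-a-f are not bridges since each lies on that cycle.
Every edge lies on some cycle, so there are no bridges.

0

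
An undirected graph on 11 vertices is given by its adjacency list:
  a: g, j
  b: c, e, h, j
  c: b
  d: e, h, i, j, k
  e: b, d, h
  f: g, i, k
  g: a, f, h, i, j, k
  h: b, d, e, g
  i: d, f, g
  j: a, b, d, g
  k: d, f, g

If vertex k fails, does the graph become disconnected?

Deleting k leaves 1 component (was 1) (its neighbors d, f, g remain connected to each other), so k is not a cut vertex.

No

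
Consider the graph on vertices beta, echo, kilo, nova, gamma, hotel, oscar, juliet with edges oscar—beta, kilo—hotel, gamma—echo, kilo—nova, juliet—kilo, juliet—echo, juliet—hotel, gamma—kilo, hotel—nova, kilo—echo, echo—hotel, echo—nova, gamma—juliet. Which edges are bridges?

beta-oscar

The edges on the cycle gamma-juliet-kilo-gamma are not bridges since each lies on that cycle.
But removing oscar—beta disconnects oscar from beta — this is a bridge.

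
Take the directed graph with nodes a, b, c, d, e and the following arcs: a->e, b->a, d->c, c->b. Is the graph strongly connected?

There is no directed path from a to c, so the graph is not strongly connected.

No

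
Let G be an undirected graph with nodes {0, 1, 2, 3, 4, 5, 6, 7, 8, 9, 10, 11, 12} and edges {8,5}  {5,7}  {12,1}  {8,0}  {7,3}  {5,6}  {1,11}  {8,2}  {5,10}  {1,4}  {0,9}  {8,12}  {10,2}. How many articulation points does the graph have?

6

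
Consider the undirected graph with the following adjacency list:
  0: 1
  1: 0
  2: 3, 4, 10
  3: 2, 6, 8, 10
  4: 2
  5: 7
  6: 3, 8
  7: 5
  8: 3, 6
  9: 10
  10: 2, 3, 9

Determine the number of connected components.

3

Starting from 5 we can reach 5, 7. That is one component of size 2.
Starting from 0 we can reach 0, 1. That is one component of size 2.
Starting from 2 we can reach 2, 3, 4, 6, 8, 9, 10. That is one component of size 7.
Total: 3 components.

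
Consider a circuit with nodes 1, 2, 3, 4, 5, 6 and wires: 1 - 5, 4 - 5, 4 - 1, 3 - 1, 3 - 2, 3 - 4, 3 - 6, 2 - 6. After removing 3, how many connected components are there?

With 3 gone, the remaining components are: {2, 6}; {1, 4, 5}.
That is 2 components.

2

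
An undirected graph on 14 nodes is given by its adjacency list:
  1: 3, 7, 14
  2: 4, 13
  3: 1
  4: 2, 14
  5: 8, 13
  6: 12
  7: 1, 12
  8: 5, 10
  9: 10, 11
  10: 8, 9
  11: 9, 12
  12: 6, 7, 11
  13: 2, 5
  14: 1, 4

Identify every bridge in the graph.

1-3, 12-6

The edges on the cycle 1-14-4-2-13-5-8-10-9-11-12-7-1 are not bridges since each lies on that cycle.
But removing 1-3 disconnects 1 from 3; removing 12-6 disconnects 12 from 6 — these are bridges.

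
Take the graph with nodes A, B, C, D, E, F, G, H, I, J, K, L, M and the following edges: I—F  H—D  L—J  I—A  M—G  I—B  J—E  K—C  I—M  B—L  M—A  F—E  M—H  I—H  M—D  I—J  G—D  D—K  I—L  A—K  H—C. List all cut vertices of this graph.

Removing I increases the component count from 1 to 2, so I is a cut vertex.
By contrast removing H leaves 1 component; it is not a cut vertex. No other vertex is a cut vertex either.

I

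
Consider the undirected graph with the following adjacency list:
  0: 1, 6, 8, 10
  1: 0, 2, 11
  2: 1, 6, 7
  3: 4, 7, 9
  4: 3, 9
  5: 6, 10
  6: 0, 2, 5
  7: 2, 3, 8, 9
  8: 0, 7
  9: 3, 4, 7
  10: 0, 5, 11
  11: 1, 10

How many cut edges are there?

0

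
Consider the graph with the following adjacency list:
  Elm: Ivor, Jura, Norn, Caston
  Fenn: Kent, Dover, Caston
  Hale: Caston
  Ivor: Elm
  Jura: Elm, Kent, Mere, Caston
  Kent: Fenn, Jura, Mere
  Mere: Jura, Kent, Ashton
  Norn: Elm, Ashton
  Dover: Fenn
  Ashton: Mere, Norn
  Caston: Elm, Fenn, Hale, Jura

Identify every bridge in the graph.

Caston-Hale, Dover-Fenn, Elm-Ivor

The edges on the cycle Jura-Kent-Mere-Ashton-Norn-Elm-Jura are not bridges since each lies on that cycle.
But removing Ivor-Elm disconnects Ivor from Elm; removing Caston-Hale disconnects Caston from Hale; removing Fenn-Dover disconnects Fenn from Dover — these are bridges.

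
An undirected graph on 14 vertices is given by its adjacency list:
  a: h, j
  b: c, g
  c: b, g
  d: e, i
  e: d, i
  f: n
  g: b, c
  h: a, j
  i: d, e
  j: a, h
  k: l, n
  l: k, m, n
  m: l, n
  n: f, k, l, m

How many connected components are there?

4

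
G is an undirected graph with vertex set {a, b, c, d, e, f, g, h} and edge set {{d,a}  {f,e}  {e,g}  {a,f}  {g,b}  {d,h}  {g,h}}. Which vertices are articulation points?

g

Removing g increases the component count from 2 to 3, so g is a cut vertex.
By contrast removing b leaves 2 components; it is not a cut vertex. No other vertex is a cut vertex either.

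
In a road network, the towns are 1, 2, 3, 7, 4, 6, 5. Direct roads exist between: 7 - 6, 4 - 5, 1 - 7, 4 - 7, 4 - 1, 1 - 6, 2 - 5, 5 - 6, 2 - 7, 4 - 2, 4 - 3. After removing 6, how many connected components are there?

1

With 6 gone, the remaining components are: {1, 2, 3, 4, 5, 7}.
That is 1 component.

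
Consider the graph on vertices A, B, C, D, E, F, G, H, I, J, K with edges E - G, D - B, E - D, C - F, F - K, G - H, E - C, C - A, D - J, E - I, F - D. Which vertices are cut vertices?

Removing C increases the component count from 1 to 2, so C is a cut vertex.
Removing D increases the component count from 1 to 3, so D is a cut vertex.
Removing E increases the component count from 1 to 3, so E is a cut vertex.
Likewise F, G are cut vertices.
By contrast removing J leaves 1 component; it is not a cut vertex. No other vertex is a cut vertex either.

C, D, E, F, G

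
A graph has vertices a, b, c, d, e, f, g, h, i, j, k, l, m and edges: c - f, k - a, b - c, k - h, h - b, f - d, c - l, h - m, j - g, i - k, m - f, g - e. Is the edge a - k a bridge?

Yes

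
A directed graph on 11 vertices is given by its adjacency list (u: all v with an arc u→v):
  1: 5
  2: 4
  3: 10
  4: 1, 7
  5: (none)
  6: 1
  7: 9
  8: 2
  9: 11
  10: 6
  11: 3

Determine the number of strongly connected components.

{7} is an SCC by itself.
{8} is an SCC by itself.
{4} is an SCC by itself.
{1} is an SCC by itself.
{6} is an SCC by itself.
(and 6 more singleton SCCs)
That gives 11 strongly connected components.

11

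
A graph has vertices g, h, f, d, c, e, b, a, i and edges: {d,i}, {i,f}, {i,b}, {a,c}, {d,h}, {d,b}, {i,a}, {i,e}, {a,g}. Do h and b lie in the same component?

From h we can reach a, b, c, d, e, f, g, h, i, which includes b.

Yes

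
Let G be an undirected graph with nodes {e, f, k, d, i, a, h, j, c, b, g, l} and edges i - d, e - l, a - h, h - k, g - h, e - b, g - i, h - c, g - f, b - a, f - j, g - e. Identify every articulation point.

Removing e increases the component count from 1 to 2, so e is a cut vertex.
Removing f increases the component count from 1 to 2, so f is a cut vertex.
Removing g increases the component count from 1 to 3, so g is a cut vertex.
Likewise h, i are cut vertices.
By contrast removing k leaves 1 component; it is not a cut vertex. No other vertex is a cut vertex either.

e, f, g, h, i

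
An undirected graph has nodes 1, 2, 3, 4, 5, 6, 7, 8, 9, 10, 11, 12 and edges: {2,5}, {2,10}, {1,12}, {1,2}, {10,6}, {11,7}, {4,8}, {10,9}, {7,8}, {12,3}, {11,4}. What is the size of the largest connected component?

8

Starting from 4 we can reach 4, 7, 8, 11. That is one component of size 4.
Starting from 1 we can reach 1, 2, 3, 5, 6, 9, 10, 12. That is one component of size 8.
The largest has 8 vertices.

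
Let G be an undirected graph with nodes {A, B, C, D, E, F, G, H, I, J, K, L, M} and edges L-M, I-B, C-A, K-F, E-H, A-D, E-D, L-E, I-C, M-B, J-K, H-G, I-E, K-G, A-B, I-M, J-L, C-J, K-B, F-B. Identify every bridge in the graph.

none

The edges on the cycle C-A-B-M-L-J-C are not bridges since each lies on that cycle.
Every edge lies on some cycle, so there are no bridges.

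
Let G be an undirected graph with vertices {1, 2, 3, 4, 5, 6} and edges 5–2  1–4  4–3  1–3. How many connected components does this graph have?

6 is isolated — a component by itself.
Starting from 2 we can reach 2, 5. That is one component of size 2.
Starting from 1 we can reach 1, 3, 4. That is one component of size 3.
Total: 3 components.

3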